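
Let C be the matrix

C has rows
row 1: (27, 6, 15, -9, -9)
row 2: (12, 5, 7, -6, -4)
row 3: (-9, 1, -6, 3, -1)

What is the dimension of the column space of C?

3

Row reduce to echelon form.
R2 ← R2 − (4/9)·R1: [0, 7/3, 1/3, -2, 0]
R3 ← R3 + (1/3)·R1: [0, 3, -1, 0, -4]
R3 ← R3 − (9/7)·R2: [0, 0, -10/7, 18/7, -4]
Echelon form has 3 nonzero rows, so rank(C) = 3.
The column space has dimension equal to the rank: 3.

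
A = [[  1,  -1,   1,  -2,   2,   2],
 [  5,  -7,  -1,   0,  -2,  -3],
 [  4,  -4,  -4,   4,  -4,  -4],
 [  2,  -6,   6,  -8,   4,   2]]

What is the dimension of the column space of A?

Row reduce to echelon form.
R2 ← R2 − (5)·R1: [0, -2, -6, 10, -12, -13]
R3 ← R3 − (4)·R1: [0, 0, -8, 12, -12, -12]
R4 ← R4 − (2)·R1: [0, -4, 4, -4, 0, -2]
R4 ← R4 − (2)·R2: [0, 0, 16, -24, 24, 24]
R4 ← R4 + (2)·R3: [0, 0, 0, 0, 0, 0]
Echelon form has 3 nonzero rows, so rank(A) = 3.
The column space has dimension equal to the rank: 3.

3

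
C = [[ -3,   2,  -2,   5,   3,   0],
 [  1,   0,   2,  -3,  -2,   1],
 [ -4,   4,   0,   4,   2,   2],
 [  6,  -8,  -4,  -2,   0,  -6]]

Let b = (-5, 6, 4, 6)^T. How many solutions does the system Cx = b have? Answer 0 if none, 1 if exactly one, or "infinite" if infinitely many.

0

Row reduce the augmented matrix [C | b].
R2 ← R2 + (1/3)·R1: [0, 2/3, 4/3, -4/3, -1, 1, 13/3]
R3 ← R3 − (4/3)·R1: [0, 4/3, 8/3, -8/3, -2, 2, 32/3]
R4 ← R4 + (2)·R1: [0, -4, -8, 8, 6, -6, -4]
R3 ← R3 − (2)·R2: [0, 0, 0, 0, 0, 0, 2]
R4 ← R4 + (6)·R2: [0, 0, 0, 0, 0, 0, 22]
R4 ← R4 − (11)·R3: [0, 0, 0, 0, 0, 0, 0]
The echelon form has 3 nonzero rows; the last pivot sits in the augmented column, so rank(C) = 2 but rank([C|b]) = 3.
Since the ranks differ, the system is inconsistent.
It has no solutions.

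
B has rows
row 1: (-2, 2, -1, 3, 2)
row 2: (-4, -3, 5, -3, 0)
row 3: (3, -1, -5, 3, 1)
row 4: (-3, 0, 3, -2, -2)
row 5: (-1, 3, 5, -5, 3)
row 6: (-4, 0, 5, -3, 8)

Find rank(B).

5

Row reduce to echelon form.
R2 ← R2 − (2)·R1: [0, -7, 7, -9, -4]
R3 ← R3 + (3/2)·R1: [0, 2, -13/2, 15/2, 4]
R4 ← R4 − (3/2)·R1: [0, -3, 9/2, -13/2, -5]
R5 ← R5 − (1/2)·R1: [0, 2, 11/2, -13/2, 2]
R6 ← R6 − (2)·R1: [0, -4, 7, -9, 4]
R3 ← R3 + (2/7)·R2: [0, 0, -9/2, 69/14, 20/7]
R4 ← R4 − (3/7)·R2: [0, 0, 3/2, -37/14, -23/7]
R5 ← R5 + (2/7)·R2: [0, 0, 15/2, -127/14, 6/7]
R6 ← R6 − (4/7)·R2: [0, 0, 3, -27/7, 44/7]
R4 ← R4 + (1/3)·R3: [0, 0, 0, -1, -7/3]
R5 ← R5 + (5/3)·R3: [0, 0, 0, -6/7, 118/21]
R6 ← R6 + (2/3)·R3: [0, 0, 0, -4/7, 172/21]
R5 ← R5 − (6/7)·R4: [0, 0, 0, 0, 160/21]
R6 ← R6 − (4/7)·R4: [0, 0, 0, 0, 200/21]
R6 ← R6 − (5/4)·R5: [0, 0, 0, 0, 0]
Echelon form has 5 nonzero rows, so rank(B) = 5.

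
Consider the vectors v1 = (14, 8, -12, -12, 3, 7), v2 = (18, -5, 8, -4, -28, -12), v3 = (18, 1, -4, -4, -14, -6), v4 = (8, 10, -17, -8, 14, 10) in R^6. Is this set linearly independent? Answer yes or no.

Form the matrix with these vectors as rows and row reduce.
R2 ← R2 − (9/7)·R1: [0, -107/7, 164/7, 80/7, -223/7, -21]
R3 ← R3 − (9/7)·R1: [0, -65/7, 80/7, 80/7, -125/7, -15]
R4 ← R4 − (4/7)·R1: [0, 38/7, -71/7, -8/7, 86/7, 6]
R3 ← R3 − (65/107)·R2: [0, 0, -300/107, 480/107, 160/107, -240/107]
R4 ← R4 + (38/107)·R2: [0, 0, -195/107, 312/107, 104/107, -156/107]
R4 ← R4 − (13/20)·R3: [0, 0, 0, 0, 0, 0]
3 nonzero rows, so the 4 vectors span a space of dimension 3.
Since 3 < 4, the vectors are linearly dependent.

no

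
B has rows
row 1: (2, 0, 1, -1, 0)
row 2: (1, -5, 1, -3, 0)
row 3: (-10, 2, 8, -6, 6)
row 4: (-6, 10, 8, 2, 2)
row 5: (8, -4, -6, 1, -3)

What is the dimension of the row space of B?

4

Row reduce to echelon form.
R2 ← R2 − (1/2)·R1: [0, -5, 1/2, -5/2, 0]
R3 ← R3 + (5)·R1: [0, 2, 13, -11, 6]
R4 ← R4 + (3)·R1: [0, 10, 11, -1, 2]
R5 ← R5 − (4)·R1: [0, -4, -10, 5, -3]
R3 ← R3 + (2/5)·R2: [0, 0, 66/5, -12, 6]
R4 ← R4 + (2)·R2: [0, 0, 12, -6, 2]
R5 ← R5 − (4/5)·R2: [0, 0, -52/5, 7, -3]
R4 ← R4 − (10/11)·R3: [0, 0, 0, 54/11, -38/11]
R5 ← R5 + (26/33)·R3: [0, 0, 0, -27/11, 19/11]
R5 ← R5 + (1/2)·R4: [0, 0, 0, 0, 0]
Echelon form has 4 nonzero rows, so rank(B) = 4.
The row space has dimension equal to the rank: 4.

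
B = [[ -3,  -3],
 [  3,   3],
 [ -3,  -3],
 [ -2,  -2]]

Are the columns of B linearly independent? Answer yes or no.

no

Row reduce B to echelon form.
R2 ← R2 + R1: [0, 0]
R3 ← R3 − R1: [0, 0]
R4 ← R4 − (2/3)·R1: [0, 0]
1 pivot among 2 columns.
Only 1 < 2 pivot columns, so the columns are linearly dependent.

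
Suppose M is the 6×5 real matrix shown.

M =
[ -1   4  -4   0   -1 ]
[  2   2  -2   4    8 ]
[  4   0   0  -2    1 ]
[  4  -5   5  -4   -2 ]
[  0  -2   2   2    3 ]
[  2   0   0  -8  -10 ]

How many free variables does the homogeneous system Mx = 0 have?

Row reduce to echelon form.
R2 ← R2 + (2)·R1: [0, 10, -10, 4, 6]
R3 ← R3 + (4)·R1: [0, 16, -16, -2, -3]
R4 ← R4 + (4)·R1: [0, 11, -11, -4, -6]
R6 ← R6 + (2)·R1: [0, 8, -8, -8, -12]
R3 ← R3 − (8/5)·R2: [0, 0, 0, -42/5, -63/5]
R4 ← R4 − (11/10)·R2: [0, 0, 0, -42/5, -63/5]
R5 ← R5 + (1/5)·R2: [0, 0, 0, 14/5, 21/5]
R6 ← R6 − (4/5)·R2: [0, 0, 0, -56/5, -84/5]
R4 ← R4 − R3: [0, 0, 0, 0, 0]
R5 ← R5 + (1/3)·R3: [0, 0, 0, 0, 0]
R6 ← R6 − (4/3)·R3: [0, 0, 0, 0, 0]
3 nonzero rows, so rank(M) = 3.
M has 5 columns; by rank–nullity, nullity = 5 − 3 = 2.

2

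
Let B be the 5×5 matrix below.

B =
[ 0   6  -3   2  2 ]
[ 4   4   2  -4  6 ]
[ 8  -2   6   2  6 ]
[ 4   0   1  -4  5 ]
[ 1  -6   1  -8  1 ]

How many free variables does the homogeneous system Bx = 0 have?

Row reduce to echelon form.
Swap R1 ↔ R2
R3 ← R3 − (2)·R1: [0, -10, 2, 10, -6]
R4 ← R4 − R1: [0, -4, -1, 0, -1]
R5 ← R5 − (1/4)·R1: [0, -7, 1/2, -7, -1/2]
R3 ← R3 + (5/3)·R2: [0, 0, -3, 40/3, -8/3]
R4 ← R4 + (2/3)·R2: [0, 0, -3, 4/3, 1/3]
R5 ← R5 + (7/6)·R2: [0, 0, -3, -14/3, 11/6]
R4 ← R4 − R3: [0, 0, 0, -12, 3]
R5 ← R5 − R3: [0, 0, 0, -18, 9/2]
R5 ← R5 − (3/2)·R4: [0, 0, 0, 0, 0]
4 nonzero rows, so rank(B) = 4.
B has 5 columns; by rank–nullity, nullity = 5 − 4 = 1.

1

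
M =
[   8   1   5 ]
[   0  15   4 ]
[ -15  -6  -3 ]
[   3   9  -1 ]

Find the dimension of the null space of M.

0

Row reduce to echelon form.
R3 ← R3 + (15/8)·R1: [0, -33/8, 51/8]
R4 ← R4 − (3/8)·R1: [0, 69/8, -23/8]
R3 ← R3 + (11/40)·R2: [0, 0, 299/40]
R4 ← R4 − (23/40)·R2: [0, 0, -207/40]
R4 ← R4 + (9/13)·R3: [0, 0, 0]
3 nonzero rows, so rank(M) = 3.
M has 3 columns; by rank–nullity, nullity = 3 − 3 = 0.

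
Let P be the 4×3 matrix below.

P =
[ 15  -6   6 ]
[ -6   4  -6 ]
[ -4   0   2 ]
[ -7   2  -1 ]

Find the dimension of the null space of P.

1

Row reduce to echelon form.
R2 ← R2 + (2/5)·R1: [0, 8/5, -18/5]
R3 ← R3 + (4/15)·R1: [0, -8/5, 18/5]
R4 ← R4 + (7/15)·R1: [0, -4/5, 9/5]
R3 ← R3 + R2: [0, 0, 0]
R4 ← R4 + (1/2)·R2: [0, 0, 0]
2 nonzero rows, so rank(P) = 2.
P has 3 columns; by rank–nullity, nullity = 3 − 2 = 1.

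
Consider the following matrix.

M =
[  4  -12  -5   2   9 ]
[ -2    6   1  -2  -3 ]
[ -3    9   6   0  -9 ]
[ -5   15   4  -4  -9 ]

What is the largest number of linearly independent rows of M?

Row reduce to echelon form.
R2 ← R2 + (1/2)·R1: [0, 0, -3/2, -1, 3/2]
R3 ← R3 + (3/4)·R1: [0, 0, 9/4, 3/2, -9/4]
R4 ← R4 + (5/4)·R1: [0, 0, -9/4, -3/2, 9/4]
R3 ← R3 + (3/2)·R2: [0, 0, 0, 0, 0]
R4 ← R4 − (3/2)·R2: [0, 0, 0, 0, 0]
Echelon form has 2 nonzero rows, so rank(M) = 2.
The rank gives the maximum number of linearly independent rows: 2.

2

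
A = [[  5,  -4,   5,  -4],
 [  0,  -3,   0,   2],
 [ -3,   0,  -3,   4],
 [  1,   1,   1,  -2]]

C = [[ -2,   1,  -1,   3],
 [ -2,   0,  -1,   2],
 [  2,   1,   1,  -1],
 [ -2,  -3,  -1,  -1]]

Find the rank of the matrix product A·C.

First compute AC:
[[ 16,  22,   8,   6],
 [  2,  -6,   1,  -8],
 [ -8, -18,  -4, -10],
 [  2,   8,   1,   6]]
Now row reduce the product.
R2 ← R2 − (1/8)·R1: [0, -35/4, 0, -35/4]
R3 ← R3 + (1/2)·R1: [0, -7, 0, -7]
R4 ← R4 − (1/8)·R1: [0, 21/4, 0, 21/4]
R3 ← R3 − (4/5)·R2: [0, 0, 0, 0]
R4 ← R4 + (3/5)·R2: [0, 0, 0, 0]
2 nonzero rows, so rank(AC) = 2.

2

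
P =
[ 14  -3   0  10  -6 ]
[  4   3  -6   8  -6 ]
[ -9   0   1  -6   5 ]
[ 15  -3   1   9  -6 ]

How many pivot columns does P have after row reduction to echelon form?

Row reduce to echelon form.
R2 ← R2 − (2/7)·R1: [0, 27/7, -6, 36/7, -30/7]
R3 ← R3 + (9/14)·R1: [0, -27/14, 1, 3/7, 8/7]
R4 ← R4 − (15/14)·R1: [0, 3/14, 1, -12/7, 3/7]
R3 ← R3 + (1/2)·R2: [0, 0, -2, 3, -1]
R4 ← R4 − (1/18)·R2: [0, 0, 4/3, -2, 2/3]
R4 ← R4 + (2/3)·R3: [0, 0, 0, 0, 0]
Echelon form has 3 nonzero rows, so rank(P) = 3.
Each nonzero row contributes one pivot column: 3 pivot columns.

3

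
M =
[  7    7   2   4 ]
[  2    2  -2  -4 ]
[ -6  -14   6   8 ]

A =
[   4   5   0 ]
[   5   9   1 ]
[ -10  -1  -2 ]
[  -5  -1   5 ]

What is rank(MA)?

3

First compute MA:
[[ 23,  92,  23],
 [ 58,  34, -14],
 [-194, -170,  14]]
Now row reduce the product.
R2 ← R2 − (58/23)·R1: [0, -198, -72]
R3 ← R3 + (194/23)·R1: [0, 606, 208]
R3 ← R3 + (101/33)·R2: [0, 0, -136/11]
3 nonzero rows, so rank(MA) = 3.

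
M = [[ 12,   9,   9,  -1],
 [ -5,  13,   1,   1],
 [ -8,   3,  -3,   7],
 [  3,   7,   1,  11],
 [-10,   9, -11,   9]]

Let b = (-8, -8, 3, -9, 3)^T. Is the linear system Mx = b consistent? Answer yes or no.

no

Row reduce the augmented matrix [M | b].
R2 ← R2 + (5/12)·R1: [0, 67/4, 19/4, 7/12, -34/3]
R3 ← R3 + (2/3)·R1: [0, 9, 3, 19/3, -7/3]
R4 ← R4 − (1/4)·R1: [0, 19/4, -5/4, 45/4, -7]
R5 ← R5 + (5/6)·R1: [0, 33/2, -7/2, 49/6, -11/3]
R3 ← R3 − (36/67)·R2: [0, 0, 30/67, 1210/201, 755/201]
R4 ← R4 − (19/67)·R2: [0, 0, -174/67, 2228/201, -761/201]
R5 ← R5 − (66/67)·R2: [0, 0, -548/67, 1526/201, 1507/201]
R4 ← R4 + (29/5)·R3: [0, 0, 0, 46, 18]
R5 ← R5 + (274/15)·R3: [0, 0, 0, 1058/9, 685/9]
R5 ← R5 − (23/9)·R4: [0, 0, 0, 0, 271/9]
The echelon form has 5 nonzero rows; the last pivot sits in the augmented column, so rank(M) = 4 but rank([M|b]) = 5.
Since the ranks differ, the system is inconsistent.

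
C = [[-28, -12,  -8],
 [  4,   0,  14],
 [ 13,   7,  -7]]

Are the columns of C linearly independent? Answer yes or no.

Row reduce C to echelon form.
R2 ← R2 + (1/7)·R1: [0, -12/7, 90/7]
R3 ← R3 + (13/28)·R1: [0, 10/7, -75/7]
R3 ← R3 + (5/6)·R2: [0, 0, 0]
2 pivots among 3 columns.
Only 2 < 3 pivot columns, so the columns are linearly dependent.

no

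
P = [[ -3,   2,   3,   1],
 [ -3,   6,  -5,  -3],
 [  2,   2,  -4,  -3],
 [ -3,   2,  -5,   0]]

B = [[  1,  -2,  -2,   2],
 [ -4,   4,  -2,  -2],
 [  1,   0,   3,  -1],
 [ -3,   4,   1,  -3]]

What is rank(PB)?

2

First compute PB:
[[-11,  18,  12, -16],
 [-23,  18, -24,  -4],
 [ -1,  -8, -23,  13],
 [-16,  14, -13,  -5]]
Now row reduce the product.
R2 ← R2 − (23/11)·R1: [0, -216/11, -540/11, 324/11]
R3 ← R3 − (1/11)·R1: [0, -106/11, -265/11, 159/11]
R4 ← R4 − (16/11)·R1: [0, -134/11, -335/11, 201/11]
R3 ← R3 − (53/108)·R2: [0, 0, 0, 0]
R4 ← R4 − (67/108)·R2: [0, 0, 0, 0]
2 nonzero rows, so rank(PB) = 2.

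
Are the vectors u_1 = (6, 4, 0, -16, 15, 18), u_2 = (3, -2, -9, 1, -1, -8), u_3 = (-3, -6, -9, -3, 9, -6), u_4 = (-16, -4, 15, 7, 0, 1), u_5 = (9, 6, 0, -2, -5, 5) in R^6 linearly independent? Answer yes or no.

Form the matrix with these vectors as rows and row reduce.
R2 ← R2 − (1/2)·R1: [0, -4, -9, 9, -17/2, -17]
R3 ← R3 + (1/2)·R1: [0, -4, -9, -11, 33/2, 3]
R4 ← R4 + (8/3)·R1: [0, 20/3, 15, -107/3, 40, 49]
R5 ← R5 − (3/2)·R1: [0, 0, 0, 22, -55/2, -22]
R3 ← R3 − R2: [0, 0, 0, -20, 25, 20]
R4 ← R4 + (5/3)·R2: [0, 0, 0, -62/3, 155/6, 62/3]
R4 ← R4 − (31/30)·R3: [0, 0, 0, 0, 0, 0]
R5 ← R5 + (11/10)·R3: [0, 0, 0, 0, 0, 0]
3 nonzero rows, so the 5 vectors span a space of dimension 3.
Since 3 < 5, the vectors are linearly dependent.

no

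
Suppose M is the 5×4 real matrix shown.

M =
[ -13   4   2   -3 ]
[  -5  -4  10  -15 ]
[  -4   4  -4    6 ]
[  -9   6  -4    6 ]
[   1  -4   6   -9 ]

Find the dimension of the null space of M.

Row reduce to echelon form.
R2 ← R2 − (5/13)·R1: [0, -72/13, 120/13, -180/13]
R3 ← R3 − (4/13)·R1: [0, 36/13, -60/13, 90/13]
R4 ← R4 − (9/13)·R1: [0, 42/13, -70/13, 105/13]
R5 ← R5 + (1/13)·R1: [0, -48/13, 80/13, -120/13]
R3 ← R3 + (1/2)·R2: [0, 0, 0, 0]
R4 ← R4 + (7/12)·R2: [0, 0, 0, 0]
R5 ← R5 − (2/3)·R2: [0, 0, 0, 0]
2 nonzero rows, so rank(M) = 2.
M has 4 columns; by rank–nullity, nullity = 4 − 2 = 2.

2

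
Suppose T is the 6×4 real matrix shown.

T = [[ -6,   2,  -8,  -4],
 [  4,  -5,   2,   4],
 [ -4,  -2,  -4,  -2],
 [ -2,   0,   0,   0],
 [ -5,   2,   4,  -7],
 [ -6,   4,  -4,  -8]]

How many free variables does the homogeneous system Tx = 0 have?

Row reduce to echelon form.
R2 ← R2 + (2/3)·R1: [0, -11/3, -10/3, 4/3]
R3 ← R3 − (2/3)·R1: [0, -10/3, 4/3, 2/3]
R4 ← R4 − (1/3)·R1: [0, -2/3, 8/3, 4/3]
R5 ← R5 − (5/6)·R1: [0, 1/3, 32/3, -11/3]
R6 ← R6 − R1: [0, 2, 4, -4]
R3 ← R3 − (10/11)·R2: [0, 0, 48/11, -6/11]
R4 ← R4 − (2/11)·R2: [0, 0, 36/11, 12/11]
R5 ← R5 + (1/11)·R2: [0, 0, 114/11, -39/11]
R6 ← R6 + (6/11)·R2: [0, 0, 24/11, -36/11]
R4 ← R4 − (3/4)·R3: [0, 0, 0, 3/2]
R5 ← R5 − (19/8)·R3: [0, 0, 0, -9/4]
R6 ← R6 − (1/2)·R3: [0, 0, 0, -3]
R5 ← R5 + (3/2)·R4: [0, 0, 0, 0]
R6 ← R6 + (2)·R4: [0, 0, 0, 0]
4 nonzero rows, so rank(T) = 4.
T has 4 columns; by rank–nullity, nullity = 4 − 4 = 0.

0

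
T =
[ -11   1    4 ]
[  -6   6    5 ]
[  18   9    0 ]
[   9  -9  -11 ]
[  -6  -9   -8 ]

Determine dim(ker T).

0

Row reduce to echelon form.
R2 ← R2 − (6/11)·R1: [0, 60/11, 31/11]
R3 ← R3 + (18/11)·R1: [0, 117/11, 72/11]
R4 ← R4 + (9/11)·R1: [0, -90/11, -85/11]
R5 ← R5 − (6/11)·R1: [0, -105/11, -112/11]
R3 ← R3 − (39/20)·R2: [0, 0, 21/20]
R4 ← R4 + (3/2)·R2: [0, 0, -7/2]
R5 ← R5 + (7/4)·R2: [0, 0, -21/4]
R4 ← R4 + (10/3)·R3: [0, 0, 0]
R5 ← R5 + (5)·R3: [0, 0, 0]
3 nonzero rows, so rank(T) = 3.
T has 3 columns; by rank–nullity, nullity = 3 − 3 = 0.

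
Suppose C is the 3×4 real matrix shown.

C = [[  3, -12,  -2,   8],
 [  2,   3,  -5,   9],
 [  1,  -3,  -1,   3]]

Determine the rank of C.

Row reduce to echelon form.
R2 ← R2 − (2/3)·R1: [0, 11, -11/3, 11/3]
R3 ← R3 − (1/3)·R1: [0, 1, -1/3, 1/3]
R3 ← R3 − (1/11)·R2: [0, 0, 0, 0]
Echelon form has 2 nonzero rows, so rank(C) = 2.

2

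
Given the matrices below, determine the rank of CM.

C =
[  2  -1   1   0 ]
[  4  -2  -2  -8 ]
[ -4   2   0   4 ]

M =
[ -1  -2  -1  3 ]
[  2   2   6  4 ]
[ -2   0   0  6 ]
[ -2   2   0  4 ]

First compute CM:
[[ -6,  -6,  -8,   8],
 [ 12, -28, -16, -40],
 [  0,  20,  16,  12]]
Now row reduce the product.
R2 ← R2 + (2)·R1: [0, -40, -32, -24]
R3 ← R3 + (1/2)·R2: [0, 0, 0, 0]
2 nonzero rows, so rank(CM) = 2.

2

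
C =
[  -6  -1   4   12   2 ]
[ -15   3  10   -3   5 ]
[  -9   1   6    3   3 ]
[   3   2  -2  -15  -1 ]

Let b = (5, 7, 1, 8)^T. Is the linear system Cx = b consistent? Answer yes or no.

Row reduce the augmented matrix [C | b].
R2 ← R2 − (5/2)·R1: [0, 11/2, 0, -33, 0, -11/2]
R3 ← R3 − (3/2)·R1: [0, 5/2, 0, -15, 0, -13/2]
R4 ← R4 + (1/2)·R1: [0, 3/2, 0, -9, 0, 21/2]
R3 ← R3 − (5/11)·R2: [0, 0, 0, 0, 0, -4]
R4 ← R4 − (3/11)·R2: [0, 0, 0, 0, 0, 12]
R4 ← R4 + (3)·R3: [0, 0, 0, 0, 0, 0]
The echelon form has 3 nonzero rows; the last pivot sits in the augmented column, so rank(C) = 2 but rank([C|b]) = 3.
Since the ranks differ, the system is inconsistent.

no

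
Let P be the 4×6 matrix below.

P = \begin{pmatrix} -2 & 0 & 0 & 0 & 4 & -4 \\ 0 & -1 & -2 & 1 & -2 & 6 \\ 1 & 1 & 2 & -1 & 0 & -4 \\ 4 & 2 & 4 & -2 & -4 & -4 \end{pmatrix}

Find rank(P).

2

Row reduce to echelon form.
R3 ← R3 + (1/2)·R1: [0, 1, 2, -1, 2, -6]
R4 ← R4 + (2)·R1: [0, 2, 4, -2, 4, -12]
R3 ← R3 + R2: [0, 0, 0, 0, 0, 0]
R4 ← R4 + (2)·R2: [0, 0, 0, 0, 0, 0]
Echelon form has 2 nonzero rows, so rank(P) = 2.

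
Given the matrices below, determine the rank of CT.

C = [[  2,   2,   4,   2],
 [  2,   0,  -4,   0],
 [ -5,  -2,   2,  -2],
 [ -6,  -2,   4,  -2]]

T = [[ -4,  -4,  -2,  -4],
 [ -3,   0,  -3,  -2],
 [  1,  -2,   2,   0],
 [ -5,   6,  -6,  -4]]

First compute CT:
[[-20,  -4, -14, -20],
 [-12,   0, -12,  -8],
 [ 38,   4,  32,  32],
 [ 44,   4,  38,  36]]
Now row reduce the product.
R2 ← R2 − (3/5)·R1: [0, 12/5, -18/5, 4]
R3 ← R3 + (19/10)·R1: [0, -18/5, 27/5, -6]
R4 ← R4 + (11/5)·R1: [0, -24/5, 36/5, -8]
R3 ← R3 + (3/2)·R2: [0, 0, 0, 0]
R4 ← R4 + (2)·R2: [0, 0, 0, 0]
2 nonzero rows, so rank(CT) = 2.

2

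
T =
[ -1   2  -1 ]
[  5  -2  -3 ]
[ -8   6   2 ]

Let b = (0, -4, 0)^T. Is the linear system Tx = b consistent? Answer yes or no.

Row reduce the augmented matrix [T | b].
R2 ← R2 + (5)·R1: [0, 8, -8, -4]
R3 ← R3 − (8)·R1: [0, -10, 10, 0]
R3 ← R3 + (5/4)·R2: [0, 0, 0, -5]
The echelon form has 3 nonzero rows; the last pivot sits in the augmented column, so rank(T) = 2 but rank([T|b]) = 3.
Since the ranks differ, the system is inconsistent.

no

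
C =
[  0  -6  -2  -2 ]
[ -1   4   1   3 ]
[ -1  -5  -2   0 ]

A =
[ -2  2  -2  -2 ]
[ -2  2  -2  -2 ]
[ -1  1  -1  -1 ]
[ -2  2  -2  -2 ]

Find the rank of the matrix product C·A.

1

First compute CA:
[[ 18, -18,  18,  18],
 [-13,  13, -13, -13],
 [ 14, -14,  14,  14]]
Now row reduce the product.
R2 ← R2 + (13/18)·R1: [0, 0, 0, 0]
R3 ← R3 − (7/9)·R1: [0, 0, 0, 0]
1 nonzero row, so rank(CA) = 1.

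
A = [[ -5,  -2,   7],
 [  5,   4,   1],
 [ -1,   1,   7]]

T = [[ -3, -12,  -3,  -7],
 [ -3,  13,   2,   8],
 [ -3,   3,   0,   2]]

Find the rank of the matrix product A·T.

2

First compute AT:
[[  0,  55,  11,  33],
 [-30,  -5,  -7,  -1],
 [-21,  46,   5,  29]]
Now row reduce the product.
Swap R1 ↔ R2
R3 ← R3 − (7/10)·R1: [0, 99/2, 99/10, 297/10]
R3 ← R3 − (9/10)·R2: [0, 0, 0, 0]
2 nonzero rows, so rank(AT) = 2.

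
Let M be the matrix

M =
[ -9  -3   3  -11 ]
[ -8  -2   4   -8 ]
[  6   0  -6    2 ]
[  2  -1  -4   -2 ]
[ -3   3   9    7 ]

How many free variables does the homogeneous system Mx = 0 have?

2

Row reduce to echelon form.
R2 ← R2 − (8/9)·R1: [0, 2/3, 4/3, 16/9]
R3 ← R3 + (2/3)·R1: [0, -2, -4, -16/3]
R4 ← R4 + (2/9)·R1: [0, -5/3, -10/3, -40/9]
R5 ← R5 − (1/3)·R1: [0, 4, 8, 32/3]
R3 ← R3 + (3)·R2: [0, 0, 0, 0]
R4 ← R4 + (5/2)·R2: [0, 0, 0, 0]
R5 ← R5 − (6)·R2: [0, 0, 0, 0]
2 nonzero rows, so rank(M) = 2.
M has 4 columns; by rank–nullity, nullity = 4 − 2 = 2.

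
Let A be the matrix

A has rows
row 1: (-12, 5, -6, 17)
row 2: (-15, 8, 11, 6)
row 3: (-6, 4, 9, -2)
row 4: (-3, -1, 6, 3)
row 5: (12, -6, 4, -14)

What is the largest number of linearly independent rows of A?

Row reduce to echelon form.
R2 ← R2 − (5/4)·R1: [0, 7/4, 37/2, -61/4]
R3 ← R3 − (1/2)·R1: [0, 3/2, 12, -21/2]
R4 ← R4 − (1/4)·R1: [0, -9/4, 15/2, -5/4]
R5 ← R5 + R1: [0, -1, -2, 3]
R3 ← R3 − (6/7)·R2: [0, 0, -27/7, 18/7]
R4 ← R4 + (9/7)·R2: [0, 0, 219/7, -146/7]
R5 ← R5 + (4/7)·R2: [0, 0, 60/7, -40/7]
R4 ← R4 + (73/9)·R3: [0, 0, 0, 0]
R5 ← R5 + (20/9)·R3: [0, 0, 0, 0]
Echelon form has 3 nonzero rows, so rank(A) = 3.
The rank gives the maximum number of linearly independent rows: 3.

3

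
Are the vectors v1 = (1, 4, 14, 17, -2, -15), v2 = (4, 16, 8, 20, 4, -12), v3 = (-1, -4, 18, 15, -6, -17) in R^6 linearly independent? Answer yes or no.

no

Form the matrix with these vectors as rows and row reduce.
R2 ← R2 − (4)·R1: [0, 0, -48, -48, 12, 48]
R3 ← R3 + R1: [0, 0, 32, 32, -8, -32]
R3 ← R3 + (2/3)·R2: [0, 0, 0, 0, 0, 0]
2 nonzero rows, so the 3 vectors span a space of dimension 2.
Since 2 < 3, the vectors are linearly dependent.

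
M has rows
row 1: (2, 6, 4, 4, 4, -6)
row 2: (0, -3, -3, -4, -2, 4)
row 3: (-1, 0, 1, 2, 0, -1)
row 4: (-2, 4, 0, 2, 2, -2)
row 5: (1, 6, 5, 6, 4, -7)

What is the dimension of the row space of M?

Row reduce to echelon form.
R3 ← R3 + (1/2)·R1: [0, 3, 3, 4, 2, -4]
R4 ← R4 + R1: [0, 10, 4, 6, 6, -8]
R5 ← R5 − (1/2)·R1: [0, 3, 3, 4, 2, -4]
R3 ← R3 + R2: [0, 0, 0, 0, 0, 0]
R4 ← R4 + (10/3)·R2: [0, 0, -6, -22/3, -2/3, 16/3]
R5 ← R5 + R2: [0, 0, 0, 0, 0, 0]
Swap R3 ↔ R4
Echelon form has 3 nonzero rows, so rank(M) = 3.
The row space has dimension equal to the rank: 3.

3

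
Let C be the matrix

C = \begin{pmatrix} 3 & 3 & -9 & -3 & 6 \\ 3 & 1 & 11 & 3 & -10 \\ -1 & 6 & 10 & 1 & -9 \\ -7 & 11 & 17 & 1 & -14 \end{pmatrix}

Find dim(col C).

Row reduce to echelon form.
R2 ← R2 − R1: [0, -2, 20, 6, -16]
R3 ← R3 + (1/3)·R1: [0, 7, 7, 0, -7]
R4 ← R4 + (7/3)·R1: [0, 18, -4, -6, 0]
R3 ← R3 + (7/2)·R2: [0, 0, 77, 21, -63]
R4 ← R4 + (9)·R2: [0, 0, 176, 48, -144]
R4 ← R4 − (16/7)·R3: [0, 0, 0, 0, 0]
Echelon form has 3 nonzero rows, so rank(C) = 3.
The column space has dimension equal to the rank: 3.

3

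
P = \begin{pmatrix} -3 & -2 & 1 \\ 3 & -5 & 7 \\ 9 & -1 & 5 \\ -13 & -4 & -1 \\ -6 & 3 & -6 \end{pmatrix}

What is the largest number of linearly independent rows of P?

2

Row reduce to echelon form.
R2 ← R2 + R1: [0, -7, 8]
R3 ← R3 + (3)·R1: [0, -7, 8]
R4 ← R4 − (13/3)·R1: [0, 14/3, -16/3]
R5 ← R5 − (2)·R1: [0, 7, -8]
R3 ← R3 − R2: [0, 0, 0]
R4 ← R4 + (2/3)·R2: [0, 0, 0]
R5 ← R5 + R2: [0, 0, 0]
Echelon form has 2 nonzero rows, so rank(P) = 2.
The rank gives the maximum number of linearly independent rows: 2.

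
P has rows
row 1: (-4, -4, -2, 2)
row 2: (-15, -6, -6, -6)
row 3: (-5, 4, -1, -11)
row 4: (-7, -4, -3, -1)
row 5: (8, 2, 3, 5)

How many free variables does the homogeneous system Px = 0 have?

Row reduce to echelon form.
R2 ← R2 − (15/4)·R1: [0, 9, 3/2, -27/2]
R3 ← R3 − (5/4)·R1: [0, 9, 3/2, -27/2]
R4 ← R4 − (7/4)·R1: [0, 3, 1/2, -9/2]
R5 ← R5 + (2)·R1: [0, -6, -1, 9]
R3 ← R3 − R2: [0, 0, 0, 0]
R4 ← R4 − (1/3)·R2: [0, 0, 0, 0]
R5 ← R5 + (2/3)·R2: [0, 0, 0, 0]
2 nonzero rows, so rank(P) = 2.
P has 4 columns; by rank–nullity, nullity = 4 − 2 = 2.

2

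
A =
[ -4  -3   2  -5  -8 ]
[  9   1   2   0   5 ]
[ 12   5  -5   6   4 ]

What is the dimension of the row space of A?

3

Row reduce to echelon form.
R2 ← R2 + (9/4)·R1: [0, -23/4, 13/2, -45/4, -13]
R3 ← R3 + (3)·R1: [0, -4, 1, -9, -20]
R3 ← R3 − (16/23)·R2: [0, 0, -81/23, -27/23, -252/23]
Echelon form has 3 nonzero rows, so rank(A) = 3.
The row space has dimension equal to the rank: 3.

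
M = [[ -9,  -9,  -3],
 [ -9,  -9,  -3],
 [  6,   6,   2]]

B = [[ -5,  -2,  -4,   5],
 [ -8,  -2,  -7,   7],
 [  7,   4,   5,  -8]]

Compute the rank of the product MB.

1

First compute MB:
[[ 96,  24,  84, -84],
 [ 96,  24,  84, -84],
 [-64, -16, -56,  56]]
Now row reduce the product.
R2 ← R2 − R1: [0, 0, 0, 0]
R3 ← R3 + (2/3)·R1: [0, 0, 0, 0]
1 nonzero row, so rank(MB) = 1.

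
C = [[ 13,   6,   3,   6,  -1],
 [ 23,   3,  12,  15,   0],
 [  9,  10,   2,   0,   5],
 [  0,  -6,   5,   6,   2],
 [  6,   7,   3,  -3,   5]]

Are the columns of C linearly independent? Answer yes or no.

no

Row reduce C to echelon form.
R2 ← R2 − (23/13)·R1: [0, -99/13, 87/13, 57/13, 23/13]
R3 ← R3 − (9/13)·R1: [0, 76/13, -1/13, -54/13, 74/13]
R5 ← R5 − (6/13)·R1: [0, 55/13, 21/13, -75/13, 71/13]
R3 ← R3 + (76/99)·R2: [0, 0, 167/33, -26/33, 698/99]
R4 ← R4 − (26/33)·R2: [0, 0, -3/11, 28/11, 20/33]
R5 ← R5 + (5/9)·R2: [0, 0, 16/3, -10/3, 58/9]
R4 ← R4 + (9/167)·R3: [0, 0, 0, 418/167, 494/501]
R5 ← R5 − (176/167)·R3: [0, 0, 0, -418/167, -494/501]
R5 ← R5 + R4: [0, 0, 0, 0, 0]
4 pivots among 5 columns.
Only 4 < 5 pivot columns, so the columns are linearly dependent.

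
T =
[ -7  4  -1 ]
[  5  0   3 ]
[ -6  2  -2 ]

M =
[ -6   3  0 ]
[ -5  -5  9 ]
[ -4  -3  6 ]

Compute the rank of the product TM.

2

First compute TM:
[[ 26, -38,  30],
 [-42,   6,  18],
 [ 34, -22,   6]]
Now row reduce the product.
R2 ← R2 + (21/13)·R1: [0, -720/13, 864/13]
R3 ← R3 − (17/13)·R1: [0, 360/13, -432/13]
R3 ← R3 + (1/2)·R2: [0, 0, 0]
2 nonzero rows, so rank(TM) = 2.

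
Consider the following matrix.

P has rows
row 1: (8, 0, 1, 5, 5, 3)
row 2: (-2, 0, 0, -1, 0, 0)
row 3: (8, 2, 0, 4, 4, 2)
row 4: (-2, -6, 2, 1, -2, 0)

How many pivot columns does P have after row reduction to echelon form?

3

Row reduce to echelon form.
R2 ← R2 + (1/4)·R1: [0, 0, 1/4, 1/4, 5/4, 3/4]
R3 ← R3 − R1: [0, 2, -1, -1, -1, -1]
R4 ← R4 + (1/4)·R1: [0, -6, 9/4, 9/4, -3/4, 3/4]
Swap R2 ↔ R3
R4 ← R4 + (3)·R2: [0, 0, -3/4, -3/4, -15/4, -9/4]
R4 ← R4 + (3)·R3: [0, 0, 0, 0, 0, 0]
Echelon form has 3 nonzero rows, so rank(P) = 3.
Each nonzero row contributes one pivot column: 3 pivot columns.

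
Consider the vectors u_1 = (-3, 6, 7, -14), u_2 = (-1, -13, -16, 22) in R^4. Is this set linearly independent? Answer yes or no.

Form the matrix with these vectors as rows and row reduce.
R2 ← R2 − (1/3)·R1: [0, -15, -55/3, 80/3]
2 nonzero rows, so the 2 vectors span a space of dimension 2.
Since 2 = 2, the vectors are linearly independent.

yes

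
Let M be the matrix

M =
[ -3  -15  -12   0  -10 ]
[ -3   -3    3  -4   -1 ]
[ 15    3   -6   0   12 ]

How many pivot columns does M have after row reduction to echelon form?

Row reduce to echelon form.
R2 ← R2 − R1: [0, 12, 15, -4, 9]
R3 ← R3 + (5)·R1: [0, -72, -66, 0, -38]
R3 ← R3 + (6)·R2: [0, 0, 24, -24, 16]
Echelon form has 3 nonzero rows, so rank(M) = 3.
Each nonzero row contributes one pivot column: 3 pivot columns.

3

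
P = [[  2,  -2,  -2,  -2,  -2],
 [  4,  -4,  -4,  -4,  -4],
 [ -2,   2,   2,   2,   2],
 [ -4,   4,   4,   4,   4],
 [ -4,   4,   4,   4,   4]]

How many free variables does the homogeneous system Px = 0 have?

Row reduce to echelon form.
R2 ← R2 − (2)·R1: [0, 0, 0, 0, 0]
R3 ← R3 + R1: [0, 0, 0, 0, 0]
R4 ← R4 + (2)·R1: [0, 0, 0, 0, 0]
R5 ← R5 + (2)·R1: [0, 0, 0, 0, 0]
1 nonzero row, so rank(P) = 1.
P has 5 columns; by rank–nullity, nullity = 5 − 1 = 4.

4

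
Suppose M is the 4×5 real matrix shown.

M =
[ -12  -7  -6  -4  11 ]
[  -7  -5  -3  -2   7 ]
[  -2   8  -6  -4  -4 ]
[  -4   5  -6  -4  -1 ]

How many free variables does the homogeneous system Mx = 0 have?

3

Row reduce to echelon form.
R2 ← R2 − (7/12)·R1: [0, -11/12, 1/2, 1/3, 7/12]
R3 ← R3 − (1/6)·R1: [0, 55/6, -5, -10/3, -35/6]
R4 ← R4 − (1/3)·R1: [0, 22/3, -4, -8/3, -14/3]
R3 ← R3 + (10)·R2: [0, 0, 0, 0, 0]
R4 ← R4 + (8)·R2: [0, 0, 0, 0, 0]
2 nonzero rows, so rank(M) = 2.
M has 5 columns; by rank–nullity, nullity = 5 − 2 = 3.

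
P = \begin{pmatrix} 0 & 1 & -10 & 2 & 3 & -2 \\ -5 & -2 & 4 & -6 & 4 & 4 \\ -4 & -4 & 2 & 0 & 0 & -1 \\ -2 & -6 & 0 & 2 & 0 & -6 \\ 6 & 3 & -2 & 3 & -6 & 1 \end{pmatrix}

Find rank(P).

Row reduce to echelon form.
Swap R1 ↔ R2
R3 ← R3 − (4/5)·R1: [0, -12/5, -6/5, 24/5, -16/5, -21/5]
R4 ← R4 − (2/5)·R1: [0, -26/5, -8/5, 22/5, -8/5, -38/5]
R5 ← R5 + (6/5)·R1: [0, 3/5, 14/5, -21/5, -6/5, 29/5]
R3 ← R3 + (12/5)·R2: [0, 0, -126/5, 48/5, 4, -9]
R4 ← R4 + (26/5)·R2: [0, 0, -268/5, 74/5, 14, -18]
R5 ← R5 − (3/5)·R2: [0, 0, 44/5, -27/5, -3, 7]
R4 ← R4 − (134/63)·R3: [0, 0, 0, -118/21, 346/63, 8/7]
R5 ← R5 + (22/63)·R3: [0, 0, 0, -43/21, -101/63, 27/7]
R5 ← R5 − (43/118)·R4: [0, 0, 0, 0, -638/177, 203/59]
Echelon form has 5 nonzero rows, so rank(P) = 5.

5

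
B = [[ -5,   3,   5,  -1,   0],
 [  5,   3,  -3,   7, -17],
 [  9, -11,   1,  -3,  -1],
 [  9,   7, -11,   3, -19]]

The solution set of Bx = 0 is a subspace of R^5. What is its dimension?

1

Row reduce to echelon form.
R2 ← R2 + R1: [0, 6, 2, 6, -17]
R3 ← R3 + (9/5)·R1: [0, -28/5, 10, -24/5, -1]
R4 ← R4 + (9/5)·R1: [0, 62/5, -2, 6/5, -19]
R3 ← R3 + (14/15)·R2: [0, 0, 178/15, 4/5, -253/15]
R4 ← R4 − (31/15)·R2: [0, 0, -92/15, -56/5, 242/15]
R4 ← R4 + (46/89)·R3: [0, 0, 0, -960/89, 660/89]
4 nonzero rows, so rank(B) = 4.
B has 5 columns; by rank–nullity, nullity = 5 − 4 = 1.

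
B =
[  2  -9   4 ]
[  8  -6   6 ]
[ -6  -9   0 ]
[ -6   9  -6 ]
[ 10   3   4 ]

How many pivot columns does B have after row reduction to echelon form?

2

Row reduce to echelon form.
R2 ← R2 − (4)·R1: [0, 30, -10]
R3 ← R3 + (3)·R1: [0, -36, 12]
R4 ← R4 + (3)·R1: [0, -18, 6]
R5 ← R5 − (5)·R1: [0, 48, -16]
R3 ← R3 + (6/5)·R2: [0, 0, 0]
R4 ← R4 + (3/5)·R2: [0, 0, 0]
R5 ← R5 − (8/5)·R2: [0, 0, 0]
Echelon form has 2 nonzero rows, so rank(B) = 2.
Each nonzero row contributes one pivot column: 2 pivot columns.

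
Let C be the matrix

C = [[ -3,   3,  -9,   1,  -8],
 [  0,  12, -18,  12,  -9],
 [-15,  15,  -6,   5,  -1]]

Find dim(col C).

3

Row reduce to echelon form.
R3 ← R3 − (5)·R1: [0, 0, 39, 0, 39]
Echelon form has 3 nonzero rows, so rank(C) = 3.
The column space has dimension equal to the rank: 3.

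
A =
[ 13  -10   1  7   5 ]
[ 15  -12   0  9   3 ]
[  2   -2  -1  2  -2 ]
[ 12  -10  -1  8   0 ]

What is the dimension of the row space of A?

2

Row reduce to echelon form.
R2 ← R2 − (15/13)·R1: [0, -6/13, -15/13, 12/13, -36/13]
R3 ← R3 − (2/13)·R1: [0, -6/13, -15/13, 12/13, -36/13]
R4 ← R4 − (12/13)·R1: [0, -10/13, -25/13, 20/13, -60/13]
R3 ← R3 − R2: [0, 0, 0, 0, 0]
R4 ← R4 − (5/3)·R2: [0, 0, 0, 0, 0]
Echelon form has 2 nonzero rows, so rank(A) = 2.
The row space has dimension equal to the rank: 2.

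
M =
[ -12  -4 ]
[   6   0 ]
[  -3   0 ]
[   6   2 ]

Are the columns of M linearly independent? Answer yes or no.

Row reduce M to echelon form.
R2 ← R2 + (1/2)·R1: [0, -2]
R3 ← R3 − (1/4)·R1: [0, 1]
R4 ← R4 + (1/2)·R1: [0, 0]
R3 ← R3 + (1/2)·R2: [0, 0]
2 pivots among 2 columns.
Every column is a pivot column, so the columns are linearly independent.

yes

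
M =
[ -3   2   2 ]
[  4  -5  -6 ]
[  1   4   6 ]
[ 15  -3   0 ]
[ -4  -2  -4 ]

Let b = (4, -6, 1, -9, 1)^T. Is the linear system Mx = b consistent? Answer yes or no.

no

Row reduce the augmented matrix [M | b].
R2 ← R2 + (4/3)·R1: [0, -7/3, -10/3, -2/3]
R3 ← R3 + (1/3)·R1: [0, 14/3, 20/3, 7/3]
R4 ← R4 + (5)·R1: [0, 7, 10, 11]
R5 ← R5 − (4/3)·R1: [0, -14/3, -20/3, -13/3]
R3 ← R3 + (2)·R2: [0, 0, 0, 1]
R4 ← R4 + (3)·R2: [0, 0, 0, 9]
R5 ← R5 − (2)·R2: [0, 0, 0, -3]
R4 ← R4 − (9)·R3: [0, 0, 0, 0]
R5 ← R5 + (3)·R3: [0, 0, 0, 0]
The echelon form has 3 nonzero rows; the last pivot sits in the augmented column, so rank(M) = 2 but rank([M|b]) = 3.
Since the ranks differ, the system is inconsistent.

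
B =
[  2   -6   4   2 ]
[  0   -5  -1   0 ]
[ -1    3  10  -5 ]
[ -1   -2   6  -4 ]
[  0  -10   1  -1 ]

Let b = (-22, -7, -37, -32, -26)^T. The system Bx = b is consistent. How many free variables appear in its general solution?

1

Row reduce the augmented matrix [B | b].
R3 ← R3 + (1/2)·R1: [0, 0, 12, -4, -48]
R4 ← R4 + (1/2)·R1: [0, -5, 8, -3, -43]
R4 ← R4 − R2: [0, 0, 9, -3, -36]
R5 ← R5 − (2)·R2: [0, 0, 3, -1, -12]
R4 ← R4 − (3/4)·R3: [0, 0, 0, 0, 0]
R5 ← R5 − (1/4)·R3: [0, 0, 0, 0, 0]
The echelon form has 3 nonzero rows, and every pivot lies in the first 4 columns, so rank(B) = rank([B|b]) = 3.
The system is consistent.
Free variables = (unknowns) − (rank) = 4 − 3 = 1.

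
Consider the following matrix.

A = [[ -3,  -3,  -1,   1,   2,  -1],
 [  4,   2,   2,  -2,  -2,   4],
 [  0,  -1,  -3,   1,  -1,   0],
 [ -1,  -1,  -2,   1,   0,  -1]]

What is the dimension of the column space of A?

Row reduce to echelon form.
R2 ← R2 + (4/3)·R1: [0, -2, 2/3, -2/3, 2/3, 8/3]
R4 ← R4 − (1/3)·R1: [0, 0, -5/3, 2/3, -2/3, -2/3]
R3 ← R3 − (1/2)·R2: [0, 0, -10/3, 4/3, -4/3, -4/3]
R4 ← R4 − (1/2)·R3: [0, 0, 0, 0, 0, 0]
Echelon form has 3 nonzero rows, so rank(A) = 3.
The column space has dimension equal to the rank: 3.

3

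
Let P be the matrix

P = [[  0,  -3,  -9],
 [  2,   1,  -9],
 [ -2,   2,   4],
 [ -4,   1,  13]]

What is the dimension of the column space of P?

Row reduce to echelon form.
Swap R1 ↔ R2
R3 ← R3 + R1: [0, 3, -5]
R4 ← R4 + (2)·R1: [0, 3, -5]
R3 ← R3 + R2: [0, 0, -14]
R4 ← R4 + R2: [0, 0, -14]
R4 ← R4 − R3: [0, 0, 0]
Echelon form has 3 nonzero rows, so rank(P) = 3.
The column space has dimension equal to the rank: 3.

3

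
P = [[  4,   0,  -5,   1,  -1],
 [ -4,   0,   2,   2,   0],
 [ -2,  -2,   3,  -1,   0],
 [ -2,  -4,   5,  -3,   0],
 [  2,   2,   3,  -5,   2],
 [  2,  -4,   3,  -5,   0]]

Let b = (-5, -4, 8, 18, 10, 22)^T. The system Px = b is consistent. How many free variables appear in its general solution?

Row reduce the augmented matrix [P | b].
R2 ← R2 + R1: [0, 0, -3, 3, -1, -9]
R3 ← R3 + (1/2)·R1: [0, -2, 1/2, -1/2, -1/2, 11/2]
R4 ← R4 + (1/2)·R1: [0, -4, 5/2, -5/2, -1/2, 31/2]
R5 ← R5 − (1/2)·R1: [0, 2, 11/2, -11/2, 5/2, 25/2]
R6 ← R6 − (1/2)·R1: [0, -4, 11/2, -11/2, 1/2, 49/2]
Swap R2 ↔ R3
R4 ← R4 − (2)·R2: [0, 0, 3/2, -3/2, 1/2, 9/2]
R5 ← R5 + R2: [0, 0, 6, -6, 2, 18]
R6 ← R6 − (2)·R2: [0, 0, 9/2, -9/2, 3/2, 27/2]
R4 ← R4 + (1/2)·R3: [0, 0, 0, 0, 0, 0]
R5 ← R5 + (2)·R3: [0, 0, 0, 0, 0, 0]
R6 ← R6 + (3/2)·R3: [0, 0, 0, 0, 0, 0]
The echelon form has 3 nonzero rows, and every pivot lies in the first 5 columns, so rank(P) = rank([P|b]) = 3.
The system is consistent.
Free variables = (unknowns) − (rank) = 5 − 3 = 2.

2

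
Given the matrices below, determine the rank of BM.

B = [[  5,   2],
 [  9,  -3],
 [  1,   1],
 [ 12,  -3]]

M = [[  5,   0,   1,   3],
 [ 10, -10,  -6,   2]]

First compute BM:
[[ 45, -20,  -7,  19],
 [ 15,  30,  27,  21],
 [ 15, -10,  -5,   5],
 [ 30,  30,  30,  30]]
Now row reduce the product.
R2 ← R2 − (1/3)·R1: [0, 110/3, 88/3, 44/3]
R3 ← R3 − (1/3)·R1: [0, -10/3, -8/3, -4/3]
R4 ← R4 − (2/3)·R1: [0, 130/3, 104/3, 52/3]
R3 ← R3 + (1/11)·R2: [0, 0, 0, 0]
R4 ← R4 − (13/11)·R2: [0, 0, 0, 0]
2 nonzero rows, so rank(BM) = 2.

2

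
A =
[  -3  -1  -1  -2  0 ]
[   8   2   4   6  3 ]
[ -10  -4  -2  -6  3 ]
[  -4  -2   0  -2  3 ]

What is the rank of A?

Row reduce to echelon form.
R2 ← R2 + (8/3)·R1: [0, -2/3, 4/3, 2/3, 3]
R3 ← R3 − (10/3)·R1: [0, -2/3, 4/3, 2/3, 3]
R4 ← R4 − (4/3)·R1: [0, -2/3, 4/3, 2/3, 3]
R3 ← R3 − R2: [0, 0, 0, 0, 0]
R4 ← R4 − R2: [0, 0, 0, 0, 0]
Echelon form has 2 nonzero rows, so rank(A) = 2.

2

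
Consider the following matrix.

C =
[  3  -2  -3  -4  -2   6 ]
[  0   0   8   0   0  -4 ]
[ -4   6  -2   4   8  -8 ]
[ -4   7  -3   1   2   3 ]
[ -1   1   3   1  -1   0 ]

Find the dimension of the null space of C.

1

Row reduce to echelon form.
R3 ← R3 + (4/3)·R1: [0, 10/3, -6, -4/3, 16/3, 0]
R4 ← R4 + (4/3)·R1: [0, 13/3, -7, -13/3, -2/3, 11]
R5 ← R5 + (1/3)·R1: [0, 1/3, 2, -1/3, -5/3, 2]
Swap R2 ↔ R3
R4 ← R4 − (13/10)·R2: [0, 0, 4/5, -13/5, -38/5, 11]
R5 ← R5 − (1/10)·R2: [0, 0, 13/5, -1/5, -11/5, 2]
R4 ← R4 − (1/10)·R3: [0, 0, 0, -13/5, -38/5, 57/5]
R5 ← R5 − (13/40)·R3: [0, 0, 0, -1/5, -11/5, 33/10]
R5 ← R5 − (1/13)·R4: [0, 0, 0, 0, -21/13, 63/26]
5 nonzero rows, so rank(C) = 5.
C has 6 columns; by rank–nullity, nullity = 6 − 5 = 1.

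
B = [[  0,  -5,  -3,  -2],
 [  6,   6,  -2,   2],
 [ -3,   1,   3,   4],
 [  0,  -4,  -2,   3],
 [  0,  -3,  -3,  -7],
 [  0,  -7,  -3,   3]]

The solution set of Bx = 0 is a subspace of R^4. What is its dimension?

0

Row reduce to echelon form.
Swap R1 ↔ R2
R3 ← R3 + (1/2)·R1: [0, 4, 2, 5]
R3 ← R3 + (4/5)·R2: [0, 0, -2/5, 17/5]
R4 ← R4 − (4/5)·R2: [0, 0, 2/5, 23/5]
R5 ← R5 − (3/5)·R2: [0, 0, -6/5, -29/5]
R6 ← R6 − (7/5)·R2: [0, 0, 6/5, 29/5]
R4 ← R4 + R3: [0, 0, 0, 8]
R5 ← R5 − (3)·R3: [0, 0, 0, -16]
R6 ← R6 + (3)·R3: [0, 0, 0, 16]
R5 ← R5 + (2)·R4: [0, 0, 0, 0]
R6 ← R6 − (2)·R4: [0, 0, 0, 0]
4 nonzero rows, so rank(B) = 4.
B has 4 columns; by rank–nullity, nullity = 4 − 4 = 0.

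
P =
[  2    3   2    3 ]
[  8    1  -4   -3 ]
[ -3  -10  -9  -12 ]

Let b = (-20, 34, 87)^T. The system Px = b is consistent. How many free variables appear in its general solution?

2

Row reduce the augmented matrix [P | b].
R2 ← R2 − (4)·R1: [0, -11, -12, -15, 114]
R3 ← R3 + (3/2)·R1: [0, -11/2, -6, -15/2, 57]
R3 ← R3 − (1/2)·R2: [0, 0, 0, 0, 0]
The echelon form has 2 nonzero rows, and every pivot lies in the first 4 columns, so rank(P) = rank([P|b]) = 2.
The system is consistent.
Free variables = (unknowns) − (rank) = 4 − 2 = 2.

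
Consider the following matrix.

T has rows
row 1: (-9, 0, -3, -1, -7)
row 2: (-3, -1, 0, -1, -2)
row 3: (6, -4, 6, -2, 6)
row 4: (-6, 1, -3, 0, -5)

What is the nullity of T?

3

Row reduce to echelon form.
R2 ← R2 − (1/3)·R1: [0, -1, 1, -2/3, 1/3]
R3 ← R3 + (2/3)·R1: [0, -4, 4, -8/3, 4/3]
R4 ← R4 − (2/3)·R1: [0, 1, -1, 2/3, -1/3]
R3 ← R3 − (4)·R2: [0, 0, 0, 0, 0]
R4 ← R4 + R2: [0, 0, 0, 0, 0]
2 nonzero rows, so rank(T) = 2.
T has 5 columns; by rank–nullity, nullity = 5 − 2 = 3.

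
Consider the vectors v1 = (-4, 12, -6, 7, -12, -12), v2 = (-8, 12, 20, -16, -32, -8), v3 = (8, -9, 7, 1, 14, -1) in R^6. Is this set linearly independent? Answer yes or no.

Form the matrix with these vectors as rows and row reduce.
R2 ← R2 − (2)·R1: [0, -12, 32, -30, -8, 16]
R3 ← R3 + (2)·R1: [0, 15, -5, 15, -10, -25]
R3 ← R3 + (5/4)·R2: [0, 0, 35, -45/2, -20, -5]
3 nonzero rows, so the 3 vectors span a space of dimension 3.
Since 3 = 3, the vectors are linearly independent.

yes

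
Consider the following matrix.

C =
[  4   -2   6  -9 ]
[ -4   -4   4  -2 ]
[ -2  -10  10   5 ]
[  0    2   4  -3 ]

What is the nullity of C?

Row reduce to echelon form.
R2 ← R2 + R1: [0, -6, 10, -11]
R3 ← R3 + (1/2)·R1: [0, -11, 13, 1/2]
R3 ← R3 − (11/6)·R2: [0, 0, -16/3, 62/3]
R4 ← R4 + (1/3)·R2: [0, 0, 22/3, -20/3]
R4 ← R4 + (11/8)·R3: [0, 0, 0, 87/4]
4 nonzero rows, so rank(C) = 4.
C has 4 columns; by rank–nullity, nullity = 4 − 4 = 0.

0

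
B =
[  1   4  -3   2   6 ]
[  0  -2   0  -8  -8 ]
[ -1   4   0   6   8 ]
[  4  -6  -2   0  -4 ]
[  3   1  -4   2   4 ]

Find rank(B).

3

Row reduce to echelon form.
R3 ← R3 + R1: [0, 8, -3, 8, 14]
R4 ← R4 − (4)·R1: [0, -22, 10, -8, -28]
R5 ← R5 − (3)·R1: [0, -11, 5, -4, -14]
R3 ← R3 + (4)·R2: [0, 0, -3, -24, -18]
R4 ← R4 − (11)·R2: [0, 0, 10, 80, 60]
R5 ← R5 − (11/2)·R2: [0, 0, 5, 40, 30]
R4 ← R4 + (10/3)·R3: [0, 0, 0, 0, 0]
R5 ← R5 + (5/3)·R3: [0, 0, 0, 0, 0]
Echelon form has 3 nonzero rows, so rank(B) = 3.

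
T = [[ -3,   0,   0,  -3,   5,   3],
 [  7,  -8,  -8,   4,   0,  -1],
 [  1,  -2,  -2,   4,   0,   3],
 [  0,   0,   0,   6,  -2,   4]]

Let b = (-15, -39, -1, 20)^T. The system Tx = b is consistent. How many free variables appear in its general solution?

Row reduce the augmented matrix [T | b].
R2 ← R2 + (7/3)·R1: [0, -8, -8, -3, 35/3, 6, -74]
R3 ← R3 + (1/3)·R1: [0, -2, -2, 3, 5/3, 4, -6]
R3 ← R3 − (1/4)·R2: [0, 0, 0, 15/4, -5/4, 5/2, 25/2]
R4 ← R4 − (8/5)·R3: [0, 0, 0, 0, 0, 0, 0]
The echelon form has 3 nonzero rows, and every pivot lies in the first 6 columns, so rank(T) = rank([T|b]) = 3.
The system is consistent.
Free variables = (unknowns) − (rank) = 6 − 3 = 3.

3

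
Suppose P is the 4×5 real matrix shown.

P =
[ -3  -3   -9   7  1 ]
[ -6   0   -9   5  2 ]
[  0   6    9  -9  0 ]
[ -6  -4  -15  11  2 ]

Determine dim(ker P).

3

Row reduce to echelon form.
R2 ← R2 − (2)·R1: [0, 6, 9, -9, 0]
R4 ← R4 − (2)·R1: [0, 2, 3, -3, 0]
R3 ← R3 − R2: [0, 0, 0, 0, 0]
R4 ← R4 − (1/3)·R2: [0, 0, 0, 0, 0]
2 nonzero rows, so rank(P) = 2.
P has 5 columns; by rank–nullity, nullity = 5 − 2 = 3.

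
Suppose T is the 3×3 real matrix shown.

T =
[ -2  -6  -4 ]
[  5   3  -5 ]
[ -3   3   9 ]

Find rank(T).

2

Row reduce to echelon form.
R2 ← R2 + (5/2)·R1: [0, -12, -15]
R3 ← R3 − (3/2)·R1: [0, 12, 15]
R3 ← R3 + R2: [0, 0, 0]
Echelon form has 2 nonzero rows, so rank(T) = 2.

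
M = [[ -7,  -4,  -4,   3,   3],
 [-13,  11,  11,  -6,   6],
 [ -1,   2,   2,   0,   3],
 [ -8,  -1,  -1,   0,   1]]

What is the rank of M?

Row reduce to echelon form.
R2 ← R2 − (13/7)·R1: [0, 129/7, 129/7, -81/7, 3/7]
R3 ← R3 − (1/7)·R1: [0, 18/7, 18/7, -3/7, 18/7]
R4 ← R4 − (8/7)·R1: [0, 25/7, 25/7, -24/7, -17/7]
R3 ← R3 − (6/43)·R2: [0, 0, 0, 51/43, 108/43]
R4 ← R4 − (25/129)·R2: [0, 0, 0, -51/43, -108/43]
R4 ← R4 + R3: [0, 0, 0, 0, 0]
Echelon form has 3 nonzero rows, so rank(M) = 3.

3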